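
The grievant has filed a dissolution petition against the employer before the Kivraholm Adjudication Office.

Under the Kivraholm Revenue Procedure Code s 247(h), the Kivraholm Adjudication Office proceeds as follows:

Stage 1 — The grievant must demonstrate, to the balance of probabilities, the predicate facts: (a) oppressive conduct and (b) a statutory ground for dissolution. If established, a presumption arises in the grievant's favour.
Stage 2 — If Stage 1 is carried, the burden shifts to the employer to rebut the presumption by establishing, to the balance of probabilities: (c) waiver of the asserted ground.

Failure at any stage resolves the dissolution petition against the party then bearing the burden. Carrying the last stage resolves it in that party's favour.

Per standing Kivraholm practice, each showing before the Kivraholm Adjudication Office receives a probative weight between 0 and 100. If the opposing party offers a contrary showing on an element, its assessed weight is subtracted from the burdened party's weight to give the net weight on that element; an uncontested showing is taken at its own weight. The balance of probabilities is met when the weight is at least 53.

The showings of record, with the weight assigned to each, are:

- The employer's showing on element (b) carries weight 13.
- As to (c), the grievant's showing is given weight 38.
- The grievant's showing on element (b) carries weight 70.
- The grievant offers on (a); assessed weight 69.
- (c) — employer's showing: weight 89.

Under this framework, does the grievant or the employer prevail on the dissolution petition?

At Stage 1 the grievant must meet the balance of probabilities (weight is at least 53): on (a) the weight is 69, ≥ 53, so (a) meets the standard; on (b) the weight is 70 less the opposing 13 gives net 57, ≥ 53, so (b) meets the standard.
  Stage 1 carried; the burden shifts to the employer.
At Stage 2 the employer must meet the balance of probabilities (weight is at least 53): on (c) the weight is 89 less the opposing 38 gives net 51, < 53, so (c) does not meet the standard.
  Stage 2 not carried; the employer fails its burden.
The grievant prevails.

grievant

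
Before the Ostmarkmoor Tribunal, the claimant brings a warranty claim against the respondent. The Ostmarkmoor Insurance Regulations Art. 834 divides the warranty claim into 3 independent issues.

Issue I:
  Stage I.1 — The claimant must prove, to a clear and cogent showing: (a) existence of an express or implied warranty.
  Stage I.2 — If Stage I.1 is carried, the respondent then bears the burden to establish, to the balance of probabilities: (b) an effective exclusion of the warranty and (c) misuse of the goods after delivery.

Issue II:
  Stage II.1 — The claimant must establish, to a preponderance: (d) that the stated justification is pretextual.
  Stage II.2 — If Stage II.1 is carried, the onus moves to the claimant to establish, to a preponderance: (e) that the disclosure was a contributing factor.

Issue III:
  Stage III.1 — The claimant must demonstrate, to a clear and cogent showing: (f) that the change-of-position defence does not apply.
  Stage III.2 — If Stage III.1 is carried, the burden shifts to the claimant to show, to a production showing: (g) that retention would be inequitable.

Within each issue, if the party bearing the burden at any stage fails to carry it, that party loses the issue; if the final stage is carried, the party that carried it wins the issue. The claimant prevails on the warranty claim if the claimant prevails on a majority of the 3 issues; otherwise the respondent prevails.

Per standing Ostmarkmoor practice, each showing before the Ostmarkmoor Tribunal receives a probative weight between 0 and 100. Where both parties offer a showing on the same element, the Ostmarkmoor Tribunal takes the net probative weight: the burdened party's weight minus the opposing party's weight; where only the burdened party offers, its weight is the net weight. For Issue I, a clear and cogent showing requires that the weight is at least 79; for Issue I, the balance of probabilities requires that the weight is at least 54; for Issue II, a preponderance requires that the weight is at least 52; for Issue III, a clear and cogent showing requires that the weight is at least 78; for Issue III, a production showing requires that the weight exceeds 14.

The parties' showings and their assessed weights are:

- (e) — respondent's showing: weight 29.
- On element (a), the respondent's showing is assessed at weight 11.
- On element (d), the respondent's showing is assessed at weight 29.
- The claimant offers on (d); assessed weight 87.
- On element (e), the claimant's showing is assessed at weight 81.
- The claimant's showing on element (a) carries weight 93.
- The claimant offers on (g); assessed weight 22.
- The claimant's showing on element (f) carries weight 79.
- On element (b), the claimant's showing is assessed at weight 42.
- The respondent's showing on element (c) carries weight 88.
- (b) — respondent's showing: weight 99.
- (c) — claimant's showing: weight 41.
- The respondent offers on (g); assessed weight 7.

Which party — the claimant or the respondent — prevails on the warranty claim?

claimant

— Issue I —
At Stage I.1 the claimant must meet a clear and cogent showing (weight is at least 79): on (a) the weight is 93 less the opposing 11 gives net 82, ≥ 79, so (a) meets the standard.
  All elements met. The burden passes to the respondent.
At Stage I.2 the respondent must meet the balance of probabilities (weight is at least 54): on (b) the weight is 99 less the opposing 42 gives net 57, ≥ 54, so (b) meets the standard; on (c) the weight is 88 less the opposing 41 gives net 47, < 54, so (c) does not meet the standard.
  Not every element is met, so the respondent fails to carry Stage I.2.
The analysis ends at Stage I.2; the claimant prevails on this issue.
— Issue II —
Stage II.1 — burden on claimant; standard: a preponderance (weight is at least 52).
    (d): 87 − 29 = 58 ≥ 52 [met]
  Stage II.1 is satisfied; the claimant continues to bear the burden.
Stage II.2 — burden on claimant; standard: a preponderance (weight is at least 52).
    (e): 81 − 29 = 52 ≥ 52 [met]
  The claimant carries the last stage.
Every stage carried; the claimant prevails on this issue.
— Issue III —
Stage III.1 — burden on claimant; standard: a clear and cogent showing (weight is at least 78).
    (f): 79 ≥ 78 [met]
  All elements met. The claimant retains the burden for Stage III.2.
Stage III.2 — burden on claimant; standard: a production showing (weight exceeds 14).
    (g): 22 − 7 = 15 > 14 [met]
  The claimant carries the last stage.
Every stage carried; the claimant prevails on this issue.
Per-issue: Issue I → claimant; Issue II → claimant; Issue III → claimant. The claimant must prevail on a majority of issues; overall, the claimant prevails.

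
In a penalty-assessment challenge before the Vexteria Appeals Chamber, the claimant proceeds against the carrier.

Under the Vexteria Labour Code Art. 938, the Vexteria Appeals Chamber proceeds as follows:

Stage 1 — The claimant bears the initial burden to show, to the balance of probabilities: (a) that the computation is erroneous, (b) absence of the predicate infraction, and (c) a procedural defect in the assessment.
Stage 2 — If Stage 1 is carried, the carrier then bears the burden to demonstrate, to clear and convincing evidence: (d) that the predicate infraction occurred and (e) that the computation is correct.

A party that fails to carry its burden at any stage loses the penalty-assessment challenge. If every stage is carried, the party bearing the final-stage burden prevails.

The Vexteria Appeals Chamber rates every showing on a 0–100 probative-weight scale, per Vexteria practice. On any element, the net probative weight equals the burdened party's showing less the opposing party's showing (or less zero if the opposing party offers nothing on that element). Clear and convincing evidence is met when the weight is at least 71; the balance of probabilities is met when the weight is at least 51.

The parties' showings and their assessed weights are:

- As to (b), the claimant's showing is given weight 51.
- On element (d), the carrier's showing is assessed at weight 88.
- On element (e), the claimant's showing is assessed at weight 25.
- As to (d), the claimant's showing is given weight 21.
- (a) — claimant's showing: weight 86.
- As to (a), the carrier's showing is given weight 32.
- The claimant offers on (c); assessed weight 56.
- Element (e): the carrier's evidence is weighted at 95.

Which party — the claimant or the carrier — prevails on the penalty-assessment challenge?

claimant

Stage 1 — burden on claimant; standard: the balance of probabilities (weight is at least 51).
    (a): 86 − 32 = 54 ≥ 51 [met]
    (b): 51 ≥ 51 [met]
    (c): 56 ≥ 51 [met]
  The claimant carries Stage 1; the carrier now bears the burden.
Stage 2 — burden on carrier; standard: clear and convincing evidence (weight is at least 71).
    (d): 88 − 21 = 67 < 71 [not met]
    (e): 95 − 25 = 70 < 71 [not met]
  Stage 2 not carried; the carrier fails its burden.
So the claimant prevails.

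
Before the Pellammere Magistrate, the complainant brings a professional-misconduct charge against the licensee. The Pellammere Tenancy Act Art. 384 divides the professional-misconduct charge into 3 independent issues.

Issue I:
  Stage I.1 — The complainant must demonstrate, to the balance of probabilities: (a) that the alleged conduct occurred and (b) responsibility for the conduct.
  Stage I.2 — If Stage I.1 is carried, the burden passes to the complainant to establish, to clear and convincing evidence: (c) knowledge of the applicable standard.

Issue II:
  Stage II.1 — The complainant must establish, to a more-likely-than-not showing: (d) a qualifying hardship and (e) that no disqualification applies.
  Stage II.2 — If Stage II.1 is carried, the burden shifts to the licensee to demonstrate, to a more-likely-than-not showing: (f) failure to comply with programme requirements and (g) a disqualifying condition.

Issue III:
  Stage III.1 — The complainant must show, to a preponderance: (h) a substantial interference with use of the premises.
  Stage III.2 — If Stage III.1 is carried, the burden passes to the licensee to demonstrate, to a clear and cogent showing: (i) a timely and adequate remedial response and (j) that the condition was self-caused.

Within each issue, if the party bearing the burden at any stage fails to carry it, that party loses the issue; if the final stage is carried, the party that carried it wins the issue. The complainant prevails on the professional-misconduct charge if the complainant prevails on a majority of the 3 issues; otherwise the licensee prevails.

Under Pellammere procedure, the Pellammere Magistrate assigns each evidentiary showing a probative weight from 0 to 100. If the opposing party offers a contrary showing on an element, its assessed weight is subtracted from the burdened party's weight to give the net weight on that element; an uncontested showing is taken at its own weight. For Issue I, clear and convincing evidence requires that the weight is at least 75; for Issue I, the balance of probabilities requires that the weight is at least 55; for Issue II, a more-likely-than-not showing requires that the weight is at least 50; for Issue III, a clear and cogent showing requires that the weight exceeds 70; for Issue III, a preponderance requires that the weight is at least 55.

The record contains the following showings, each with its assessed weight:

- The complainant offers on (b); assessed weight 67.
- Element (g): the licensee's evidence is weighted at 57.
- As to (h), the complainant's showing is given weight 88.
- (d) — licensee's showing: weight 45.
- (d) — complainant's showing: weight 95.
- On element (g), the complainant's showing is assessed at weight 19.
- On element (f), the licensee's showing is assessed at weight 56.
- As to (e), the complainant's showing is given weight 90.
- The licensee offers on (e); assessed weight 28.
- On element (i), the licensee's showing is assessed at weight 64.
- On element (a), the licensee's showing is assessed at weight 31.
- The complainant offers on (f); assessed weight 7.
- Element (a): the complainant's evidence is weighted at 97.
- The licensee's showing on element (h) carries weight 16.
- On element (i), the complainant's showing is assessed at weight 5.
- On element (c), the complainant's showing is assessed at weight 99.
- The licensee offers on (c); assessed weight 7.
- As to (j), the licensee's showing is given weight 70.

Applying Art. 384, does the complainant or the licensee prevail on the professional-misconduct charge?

complainant

— Issue I —
Stage I.1 (complainant, the balance of probabilities, weight is at least 55): (a) net 97−31=66 ≥ 55 — meets; (b) 67 ≥ 55 — meets.
  All elements met. The complainant retains the burden for Stage I.2.
Stage I.2 (complainant, clear and convincing evidence, weight is at least 75): (c) net 99−7=92 ≥ 75 — meets.
  Stage I.2 carried; the final stage is satisfied.
Every stage carried; the complainant prevails on this issue.
— Issue II —
Stage II.1 (complainant, a more-likely-than-not showing, weight is at least 50): (d) net 95−45=50 ≥ 50 — meets; (e) net 90−28=62 ≥ 50 — meets.
  The complainant carries Stage II.1; the licensee now bears the burden.
Stage II.2 (licensee, a more-likely-than-not showing, weight is at least 50): (f) net 56−7=49 < 50 — fails; (g) net 57−19=38 < 50 — fails.
  Not every element is met, so the licensee fails to carry Stage II.2.
The analysis ends at Stage II.2; the complainant prevails on this issue.
— Issue III —
Stage III.1 (complainant, a preponderance, weight is at least 55): (h) net 88−16=72 ≥ 55 — meets.
  Stage III.1 carried; the burden shifts to the licensee.
Stage III.2 (licensee, a clear and cogent showing, weight exceeds 70): (i) net 64−5=59 ≤ 70 — fails; (j) 70 ≤ 70 — fails.
  Stage III.2 not carried; the licensee fails its burden.
The complainant prevails on this issue.
Per-issue: Issue I → complainant; Issue II → complainant; Issue III → complainant. The complainant must prevail on a majority of issues; overall, the complainant prevails.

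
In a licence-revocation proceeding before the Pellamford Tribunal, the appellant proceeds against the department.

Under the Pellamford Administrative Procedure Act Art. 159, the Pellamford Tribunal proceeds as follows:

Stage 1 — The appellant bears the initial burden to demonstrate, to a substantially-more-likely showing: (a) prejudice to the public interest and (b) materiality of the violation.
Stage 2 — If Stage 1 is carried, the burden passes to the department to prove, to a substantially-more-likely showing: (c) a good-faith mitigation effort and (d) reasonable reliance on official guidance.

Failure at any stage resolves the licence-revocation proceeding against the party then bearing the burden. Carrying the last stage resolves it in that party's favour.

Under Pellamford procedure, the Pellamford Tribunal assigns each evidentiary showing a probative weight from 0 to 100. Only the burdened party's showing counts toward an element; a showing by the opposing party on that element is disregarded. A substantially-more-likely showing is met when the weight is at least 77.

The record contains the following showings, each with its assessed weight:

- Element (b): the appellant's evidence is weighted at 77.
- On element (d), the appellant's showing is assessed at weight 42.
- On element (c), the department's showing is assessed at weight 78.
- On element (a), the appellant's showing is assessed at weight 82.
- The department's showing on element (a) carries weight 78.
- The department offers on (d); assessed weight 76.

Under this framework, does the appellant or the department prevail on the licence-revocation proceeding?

appellant

At Stage 1 the appellant must meet a substantially-more-likely showing (weight is at least 77): on (a) the weight is 82 (the department's 78 is given no effect), ≥ 77, so (a) meets the standard; on (b) the weight is 77, ≥ 77, so (b) meets the standard.
  Stage 1 carried; the burden shifts to the department.
At Stage 2 the department must meet a substantially-more-likely showing (weight is at least 77): on (c) the weight is 78, ≥ 77, so (c) meets the standard; on (d) the weight is 76 (the appellant's 42 is given no effect), < 77, so (d) does not meet the standard.
  Not every element is met, so the department fails to carry Stage 2.
So the appellant prevails.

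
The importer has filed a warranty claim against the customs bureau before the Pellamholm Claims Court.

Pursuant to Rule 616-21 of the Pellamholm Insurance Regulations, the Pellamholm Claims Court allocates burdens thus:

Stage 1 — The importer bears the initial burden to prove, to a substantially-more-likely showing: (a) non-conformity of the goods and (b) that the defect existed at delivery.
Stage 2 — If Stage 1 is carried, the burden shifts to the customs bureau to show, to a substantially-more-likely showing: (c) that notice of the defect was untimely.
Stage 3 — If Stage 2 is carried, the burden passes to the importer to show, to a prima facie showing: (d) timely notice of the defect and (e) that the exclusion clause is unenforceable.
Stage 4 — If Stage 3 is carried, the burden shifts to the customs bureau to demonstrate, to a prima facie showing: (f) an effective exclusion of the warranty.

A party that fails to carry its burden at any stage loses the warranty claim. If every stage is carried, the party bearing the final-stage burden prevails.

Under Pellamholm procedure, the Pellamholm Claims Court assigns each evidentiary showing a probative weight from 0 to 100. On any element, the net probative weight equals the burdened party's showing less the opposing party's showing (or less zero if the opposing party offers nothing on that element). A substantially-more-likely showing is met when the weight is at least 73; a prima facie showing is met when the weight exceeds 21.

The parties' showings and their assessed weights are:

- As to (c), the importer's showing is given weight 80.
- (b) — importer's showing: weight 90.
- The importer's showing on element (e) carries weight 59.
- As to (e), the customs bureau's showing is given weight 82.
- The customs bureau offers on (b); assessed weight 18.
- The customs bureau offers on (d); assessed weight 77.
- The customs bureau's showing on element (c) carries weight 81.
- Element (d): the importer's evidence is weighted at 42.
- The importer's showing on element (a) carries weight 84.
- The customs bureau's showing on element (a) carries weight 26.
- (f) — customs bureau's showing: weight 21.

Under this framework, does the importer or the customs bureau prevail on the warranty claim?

customs bureau

At Stage 1 the importer must meet a substantially-more-likely showing (weight is at least 73): on (a) the weight is 84 less the opposing 26 gives net 58, < 73, so (a) does not meet the standard; on (b) the weight is 90 less the opposing 18 gives net 72, which does not reach 73, so (b) does not meet the standard.
  Not every element is met, so the importer fails to carry Stage 1.
The customs bureau prevails.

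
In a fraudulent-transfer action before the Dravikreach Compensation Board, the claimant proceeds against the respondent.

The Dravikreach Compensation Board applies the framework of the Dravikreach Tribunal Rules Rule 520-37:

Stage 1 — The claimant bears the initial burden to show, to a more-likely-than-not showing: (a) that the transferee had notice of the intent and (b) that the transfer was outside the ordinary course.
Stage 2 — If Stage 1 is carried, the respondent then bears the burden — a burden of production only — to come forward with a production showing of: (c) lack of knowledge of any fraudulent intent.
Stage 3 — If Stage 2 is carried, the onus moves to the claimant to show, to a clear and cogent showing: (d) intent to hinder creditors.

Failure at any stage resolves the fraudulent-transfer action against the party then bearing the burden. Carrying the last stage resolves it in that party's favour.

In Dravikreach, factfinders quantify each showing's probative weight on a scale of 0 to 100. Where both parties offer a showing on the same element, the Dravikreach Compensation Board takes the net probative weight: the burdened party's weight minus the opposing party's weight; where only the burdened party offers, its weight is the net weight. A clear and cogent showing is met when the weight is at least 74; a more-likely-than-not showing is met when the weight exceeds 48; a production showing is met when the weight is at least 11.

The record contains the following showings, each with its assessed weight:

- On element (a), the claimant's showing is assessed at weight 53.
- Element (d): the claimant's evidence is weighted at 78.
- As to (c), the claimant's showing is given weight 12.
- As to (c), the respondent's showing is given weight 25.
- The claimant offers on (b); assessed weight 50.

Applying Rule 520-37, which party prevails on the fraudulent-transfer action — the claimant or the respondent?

claimant

Stage 1 (claimant, a more-likely-than-not showing, weight exceeds 48): (a) 53 > 48 — meets; (b) 50 > 48 — meets.
  Stage 1 is satisfied; the onus moves to the respondent.
Stage 2 (respondent, a production showing, weight is at least 11): (c) net 25−12=13 ≥ 11 — meets.
  Stage 2 is satisfied; the onus moves to the claimant.
Stage 3 (claimant, a clear and cogent showing, weight is at least 74): (d) 78 ≥ 74 — meets.
  Stage 3 carried; the final stage is satisfied.
All stages carried — the claimant prevails.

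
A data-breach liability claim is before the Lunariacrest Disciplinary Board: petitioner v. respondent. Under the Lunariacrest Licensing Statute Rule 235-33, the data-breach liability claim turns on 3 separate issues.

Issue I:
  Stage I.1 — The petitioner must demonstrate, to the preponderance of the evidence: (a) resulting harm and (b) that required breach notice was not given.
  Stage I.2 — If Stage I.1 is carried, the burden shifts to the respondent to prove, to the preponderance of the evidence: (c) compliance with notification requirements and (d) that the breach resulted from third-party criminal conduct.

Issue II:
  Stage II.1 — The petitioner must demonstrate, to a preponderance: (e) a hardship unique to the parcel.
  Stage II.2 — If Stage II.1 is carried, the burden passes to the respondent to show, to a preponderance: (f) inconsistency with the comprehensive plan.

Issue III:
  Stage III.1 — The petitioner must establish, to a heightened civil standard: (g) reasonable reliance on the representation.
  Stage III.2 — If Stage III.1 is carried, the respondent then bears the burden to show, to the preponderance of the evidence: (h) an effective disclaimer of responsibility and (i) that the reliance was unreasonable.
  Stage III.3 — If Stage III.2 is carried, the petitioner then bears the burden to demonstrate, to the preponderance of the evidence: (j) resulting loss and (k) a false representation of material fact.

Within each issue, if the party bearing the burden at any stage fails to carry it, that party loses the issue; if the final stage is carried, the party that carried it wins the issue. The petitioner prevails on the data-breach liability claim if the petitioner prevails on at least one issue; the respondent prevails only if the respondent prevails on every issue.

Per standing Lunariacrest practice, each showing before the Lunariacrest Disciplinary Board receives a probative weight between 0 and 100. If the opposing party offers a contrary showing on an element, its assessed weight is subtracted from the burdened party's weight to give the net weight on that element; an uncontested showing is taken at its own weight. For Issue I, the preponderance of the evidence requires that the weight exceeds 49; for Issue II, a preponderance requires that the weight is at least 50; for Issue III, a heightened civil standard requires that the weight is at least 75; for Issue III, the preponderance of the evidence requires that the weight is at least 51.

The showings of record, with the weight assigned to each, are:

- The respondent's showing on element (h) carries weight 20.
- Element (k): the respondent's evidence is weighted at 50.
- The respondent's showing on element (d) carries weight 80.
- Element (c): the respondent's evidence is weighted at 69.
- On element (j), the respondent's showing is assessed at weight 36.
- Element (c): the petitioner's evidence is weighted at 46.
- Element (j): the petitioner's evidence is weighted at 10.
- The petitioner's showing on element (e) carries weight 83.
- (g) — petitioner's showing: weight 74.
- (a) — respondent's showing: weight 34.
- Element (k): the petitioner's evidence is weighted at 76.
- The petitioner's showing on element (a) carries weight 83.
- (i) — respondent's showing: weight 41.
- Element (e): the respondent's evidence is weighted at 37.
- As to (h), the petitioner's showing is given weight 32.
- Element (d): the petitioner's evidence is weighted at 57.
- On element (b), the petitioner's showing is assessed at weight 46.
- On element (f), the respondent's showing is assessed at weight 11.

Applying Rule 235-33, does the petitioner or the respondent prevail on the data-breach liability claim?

— Issue I —
Stage I.1 — burden on petitioner; standard: the preponderance of the evidence (weight exceeds 49).
    (a): 83 − 34 = 49 ≤ 49 [not met]
    (b): 46 ≤ 49 [not met]
  Not every element is met, so the petitioner fails to carry Stage I.1.
The respondent prevails on this issue.
— Issue II —
Stage II.1 (petitioner, a preponderance, weight is at least 50): (e) net 83−37=46 < 50 — fails.
  Not every element is met, so the petitioner fails to carry Stage II.1.
The analysis ends at Stage II.1; the respondent prevails on this issue.
— Issue III —
Stage III.1 — burden on petitioner; standard: a heightened civil standard (weight is at least 75).
    (g): 74 < 75 [not met]
  Stage III.1 not carried; the petitioner fails its burden.
So the respondent prevails on this issue.
Per-issue: Issue I → respondent; Issue II → respondent; Issue III → respondent. The petitioner must prevail on at least one issue; overall, the respondent prevails.

respondent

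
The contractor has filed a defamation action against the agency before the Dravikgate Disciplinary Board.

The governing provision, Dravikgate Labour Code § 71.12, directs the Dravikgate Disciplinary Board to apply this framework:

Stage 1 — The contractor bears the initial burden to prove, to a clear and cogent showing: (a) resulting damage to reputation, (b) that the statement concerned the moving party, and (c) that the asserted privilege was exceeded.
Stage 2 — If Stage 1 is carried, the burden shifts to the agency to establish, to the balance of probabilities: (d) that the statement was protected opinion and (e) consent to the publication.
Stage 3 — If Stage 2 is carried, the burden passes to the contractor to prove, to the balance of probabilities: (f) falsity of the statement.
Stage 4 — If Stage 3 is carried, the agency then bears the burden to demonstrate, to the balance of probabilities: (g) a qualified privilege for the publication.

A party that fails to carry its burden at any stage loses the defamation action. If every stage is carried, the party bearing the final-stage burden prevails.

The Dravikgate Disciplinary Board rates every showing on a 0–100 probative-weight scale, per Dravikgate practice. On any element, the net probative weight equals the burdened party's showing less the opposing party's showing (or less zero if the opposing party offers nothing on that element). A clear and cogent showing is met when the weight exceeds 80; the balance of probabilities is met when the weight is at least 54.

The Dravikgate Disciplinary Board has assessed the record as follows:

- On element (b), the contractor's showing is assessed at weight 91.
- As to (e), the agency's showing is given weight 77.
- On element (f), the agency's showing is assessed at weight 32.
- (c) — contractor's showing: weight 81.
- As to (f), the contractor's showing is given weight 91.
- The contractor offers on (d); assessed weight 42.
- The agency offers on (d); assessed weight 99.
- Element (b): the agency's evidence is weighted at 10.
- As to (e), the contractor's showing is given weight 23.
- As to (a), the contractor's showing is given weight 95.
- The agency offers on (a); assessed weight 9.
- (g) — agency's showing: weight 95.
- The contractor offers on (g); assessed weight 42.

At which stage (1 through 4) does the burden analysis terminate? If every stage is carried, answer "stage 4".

stage 4

Stage 1 (contractor, a clear and cogent showing, weight exceeds 80): (a) net 95−9=86 > 80 — meets; (b) net 91−10=81 > 80 — meets; (c) 81 > 80 — meets.
  All elements met. The burden passes to the agency.
Stage 2 (agency, the balance of probabilities, weight is at least 54): (d) net 99−42=57 ≥ 54 — meets; (e) net 77−23=54 ≥ 54 — meets.
  All elements met. The burden passes to the contractor.
Stage 3 (contractor, the balance of probabilities, weight is at least 54): (f) net 91−32=59 ≥ 54 — meets.
  Stage 3 carried; the burden shifts to the agency.
Stage 4 (agency, the balance of probabilities, weight is at least 54): (g) net 95−42=53 < 54 — fails.
  Stage 4 not carried; the agency fails its burden.
The analysis ends at Stage 4; the contractor prevails.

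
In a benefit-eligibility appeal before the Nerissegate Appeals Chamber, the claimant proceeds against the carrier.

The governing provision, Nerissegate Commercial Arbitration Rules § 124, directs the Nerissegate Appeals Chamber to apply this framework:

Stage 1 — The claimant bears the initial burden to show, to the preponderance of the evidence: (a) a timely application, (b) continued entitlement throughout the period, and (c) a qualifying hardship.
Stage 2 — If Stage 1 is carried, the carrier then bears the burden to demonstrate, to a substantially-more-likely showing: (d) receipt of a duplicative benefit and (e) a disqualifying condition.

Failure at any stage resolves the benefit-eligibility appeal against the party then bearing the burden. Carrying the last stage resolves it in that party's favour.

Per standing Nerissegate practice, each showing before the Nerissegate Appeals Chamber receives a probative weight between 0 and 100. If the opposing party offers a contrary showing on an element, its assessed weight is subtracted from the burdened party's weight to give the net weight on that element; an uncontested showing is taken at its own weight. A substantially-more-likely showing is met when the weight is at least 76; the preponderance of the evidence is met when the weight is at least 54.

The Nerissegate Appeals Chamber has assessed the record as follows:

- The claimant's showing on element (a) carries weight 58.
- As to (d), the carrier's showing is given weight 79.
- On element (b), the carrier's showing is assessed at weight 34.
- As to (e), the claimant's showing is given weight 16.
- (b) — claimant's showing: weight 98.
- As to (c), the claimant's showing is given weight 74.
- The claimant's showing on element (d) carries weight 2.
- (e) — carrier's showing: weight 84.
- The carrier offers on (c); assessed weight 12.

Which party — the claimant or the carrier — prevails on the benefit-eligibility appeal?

claimant

Stage 1 — burden on claimant; standard: the preponderance of the evidence (weight is at least 54).
    (a): 58 ≥ 54 [met]
    (b): 98 − 34 = 64 ≥ 54 [met]
    (c): 74 − 12 = 62 ≥ 54 [met]
  The claimant carries Stage 1; the carrier now bears the burden.
Stage 2 — burden on carrier; standard: a substantially-more-likely showing (weight is at least 76).
    (d): 79 − 2 = 77 ≥ 76 [met]
    (e): 84 − 16 = 68 < 76 [not met]
  The carrier does not carry Stage 2.
The analysis ends at Stage 2; the claimant prevails.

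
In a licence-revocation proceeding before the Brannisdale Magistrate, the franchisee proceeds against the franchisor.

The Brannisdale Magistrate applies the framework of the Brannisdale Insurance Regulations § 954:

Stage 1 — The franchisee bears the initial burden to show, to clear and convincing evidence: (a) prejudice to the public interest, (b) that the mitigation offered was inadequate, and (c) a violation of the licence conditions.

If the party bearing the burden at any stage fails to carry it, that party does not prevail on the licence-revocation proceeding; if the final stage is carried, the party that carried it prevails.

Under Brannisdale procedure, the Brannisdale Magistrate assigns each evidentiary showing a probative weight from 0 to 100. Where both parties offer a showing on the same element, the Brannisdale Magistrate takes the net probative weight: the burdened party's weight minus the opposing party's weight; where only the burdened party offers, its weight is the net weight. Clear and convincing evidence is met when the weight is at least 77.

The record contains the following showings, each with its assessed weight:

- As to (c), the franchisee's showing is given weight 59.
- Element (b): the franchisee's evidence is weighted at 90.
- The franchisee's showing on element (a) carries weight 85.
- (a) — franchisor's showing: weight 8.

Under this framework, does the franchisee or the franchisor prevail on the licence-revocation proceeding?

At Stage 1 the franchisee must meet clear and convincing evidence (weight is at least 77): on (a) the weight is 85 less the opposing 8 gives net 77, ≥ 77, so (a) meets the standard; on (b) the weight is 90, ≥ 77, so (b) meets the standard; on (c) the weight is 59, which does not reach 77, so (c) does not meet the standard.
  The franchisee does not carry Stage 1.
The franchisor prevails.

franchisor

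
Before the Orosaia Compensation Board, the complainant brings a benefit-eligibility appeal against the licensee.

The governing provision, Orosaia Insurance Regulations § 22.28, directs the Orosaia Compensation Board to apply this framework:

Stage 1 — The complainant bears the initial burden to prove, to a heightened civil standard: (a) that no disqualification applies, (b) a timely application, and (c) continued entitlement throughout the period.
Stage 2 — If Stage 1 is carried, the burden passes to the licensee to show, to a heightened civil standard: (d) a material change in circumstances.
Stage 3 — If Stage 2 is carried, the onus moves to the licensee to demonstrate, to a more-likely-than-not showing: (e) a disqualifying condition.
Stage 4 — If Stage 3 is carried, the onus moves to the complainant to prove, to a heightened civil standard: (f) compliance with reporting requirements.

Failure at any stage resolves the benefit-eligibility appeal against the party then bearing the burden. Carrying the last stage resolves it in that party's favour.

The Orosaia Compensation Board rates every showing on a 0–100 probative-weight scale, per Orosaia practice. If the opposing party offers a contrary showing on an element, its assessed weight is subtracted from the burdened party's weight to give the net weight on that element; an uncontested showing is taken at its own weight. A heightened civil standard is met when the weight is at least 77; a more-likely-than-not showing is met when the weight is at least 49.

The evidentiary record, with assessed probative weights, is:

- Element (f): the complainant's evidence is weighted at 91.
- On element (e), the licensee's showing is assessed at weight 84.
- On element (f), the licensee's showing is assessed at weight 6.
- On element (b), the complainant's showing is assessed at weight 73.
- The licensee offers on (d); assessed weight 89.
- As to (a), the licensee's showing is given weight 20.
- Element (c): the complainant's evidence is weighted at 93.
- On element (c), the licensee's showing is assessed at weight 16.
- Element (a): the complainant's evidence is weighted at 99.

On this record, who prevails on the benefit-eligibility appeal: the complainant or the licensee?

Stage 1 (complainant, a heightened civil standard, weight is at least 77): (a) net 99−20=79 ≥ 77 — meets; (b) 73 < 77 — fails; (c) net 93−16=77 ≥ 77 — meets.
  The complainant does not carry Stage 1.
The licensee prevails.

licensee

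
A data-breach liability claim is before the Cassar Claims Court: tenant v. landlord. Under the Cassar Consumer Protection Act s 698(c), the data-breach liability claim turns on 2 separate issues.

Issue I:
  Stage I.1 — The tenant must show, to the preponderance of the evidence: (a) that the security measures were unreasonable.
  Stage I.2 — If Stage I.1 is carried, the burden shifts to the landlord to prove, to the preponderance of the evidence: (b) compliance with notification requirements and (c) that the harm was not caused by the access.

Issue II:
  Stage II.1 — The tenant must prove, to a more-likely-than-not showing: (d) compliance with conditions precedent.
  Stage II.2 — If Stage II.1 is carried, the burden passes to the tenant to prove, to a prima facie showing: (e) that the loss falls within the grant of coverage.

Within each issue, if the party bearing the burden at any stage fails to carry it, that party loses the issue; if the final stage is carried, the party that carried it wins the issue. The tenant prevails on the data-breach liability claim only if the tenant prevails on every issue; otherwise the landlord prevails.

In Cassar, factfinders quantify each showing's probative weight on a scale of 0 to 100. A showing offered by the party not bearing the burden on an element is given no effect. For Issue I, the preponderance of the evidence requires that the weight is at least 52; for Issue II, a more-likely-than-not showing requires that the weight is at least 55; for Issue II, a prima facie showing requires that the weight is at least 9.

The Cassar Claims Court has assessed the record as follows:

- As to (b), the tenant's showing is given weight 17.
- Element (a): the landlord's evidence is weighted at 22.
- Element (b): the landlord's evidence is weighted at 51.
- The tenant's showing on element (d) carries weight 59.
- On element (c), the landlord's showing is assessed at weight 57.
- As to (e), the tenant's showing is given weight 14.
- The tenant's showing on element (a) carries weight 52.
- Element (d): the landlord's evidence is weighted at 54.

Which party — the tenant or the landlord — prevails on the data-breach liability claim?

tenant

— Issue I —
Stage I.1 — burden on tenant; standard: the preponderance of the evidence (weight is at least 52).
    (a): 52 (landlord's 22 disregarded) ≥ 52 [met]
  Stage I.1 carried; the burden shifts to the landlord.
Stage I.2 — burden on landlord; standard: the preponderance of the evidence (weight is at least 52).
    (b): 51 (tenant's 17 disregarded) < 52 [not met]
    (c): 57 ≥ 52 [met]
  Stage I.2 not carried; the landlord fails its burden.
So the tenant prevails on this issue.
— Issue II —
At Stage II.1 the tenant must meet a more-likely-than-not showing (weight is at least 55): on (d) the weight is 59 (the landlord's 54 is given no effect), which does reach 55, so (d) meets the standard.
  Stage II.1 is satisfied; the tenant continues to bear the burden.
At Stage II.2 the tenant must meet a prima facie showing (weight is at least 9): on (e) the weight is 14, ≥ 9, so (e) meets the standard.
  Stage II.2 carried; the final stage is satisfied.
All stages carried — the tenant prevails on this issue.
Per-issue: Issue I → tenant; Issue II → tenant. The tenant must prevail on every issue; overall, the tenant prevails.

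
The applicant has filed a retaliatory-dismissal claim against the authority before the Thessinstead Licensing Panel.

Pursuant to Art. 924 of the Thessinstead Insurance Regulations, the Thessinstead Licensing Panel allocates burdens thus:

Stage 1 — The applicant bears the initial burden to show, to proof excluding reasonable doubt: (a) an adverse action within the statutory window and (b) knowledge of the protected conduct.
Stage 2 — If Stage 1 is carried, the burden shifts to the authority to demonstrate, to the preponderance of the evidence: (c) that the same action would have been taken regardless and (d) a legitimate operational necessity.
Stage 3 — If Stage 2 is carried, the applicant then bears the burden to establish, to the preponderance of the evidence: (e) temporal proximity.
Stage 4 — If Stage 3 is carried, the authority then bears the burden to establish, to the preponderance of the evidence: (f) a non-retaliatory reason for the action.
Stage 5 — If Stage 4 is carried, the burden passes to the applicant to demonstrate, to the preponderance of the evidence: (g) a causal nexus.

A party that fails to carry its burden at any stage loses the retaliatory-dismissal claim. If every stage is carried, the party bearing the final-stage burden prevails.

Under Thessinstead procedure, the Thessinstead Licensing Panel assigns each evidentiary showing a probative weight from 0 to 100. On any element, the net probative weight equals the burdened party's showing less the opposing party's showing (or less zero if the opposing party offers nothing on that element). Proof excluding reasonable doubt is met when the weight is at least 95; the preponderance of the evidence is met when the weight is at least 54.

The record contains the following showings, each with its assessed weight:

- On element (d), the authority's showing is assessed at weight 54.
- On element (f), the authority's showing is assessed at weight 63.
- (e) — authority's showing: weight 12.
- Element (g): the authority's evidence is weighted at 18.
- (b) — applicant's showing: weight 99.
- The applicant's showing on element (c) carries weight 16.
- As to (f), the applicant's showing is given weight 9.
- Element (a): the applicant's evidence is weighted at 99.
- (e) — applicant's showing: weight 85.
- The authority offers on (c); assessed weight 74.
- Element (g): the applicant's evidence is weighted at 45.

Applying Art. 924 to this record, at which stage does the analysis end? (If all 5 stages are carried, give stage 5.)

At Stage 1 the applicant must meet proof excluding reasonable doubt (weight is at least 95): on (a) the weight is 99, ≥ 95, so (a) meets the standard; on (b) the weight is 99, ≥ 95, so (b) meets the standard.
  All elements met. The burden passes to the authority.
At Stage 2 the authority must meet the preponderance of the evidence (weight is at least 54): on (c) the weight is 74 less the opposing 16 gives net 58, which does reach 54, so (c) meets the standard; on (d) the weight is 54, ≥ 54, so (d) meets the standard.
  All elements met. The burden passes to the applicant.
At Stage 3 the applicant must meet the preponderance of the evidence (weight is at least 54): on (e) the weight is 85 less the opposing 12 gives net 73, which does reach 54, so (e) meets the standard.
  Stage 3 is satisfied; the onus moves to the authority.
At Stage 4 the authority must meet the preponderance of the evidence (weight is at least 54): on (f) the weight is 63 less the opposing 9 gives net 54, which does reach 54, so (f) meets the standard.
  Stage 4 is satisfied; the onus moves to the applicant.
At Stage 5 the applicant must meet the preponderance of the evidence (weight is at least 54): on (g) the weight is 45 less the opposing 18 gives net 27, which does not reach 54, so (g) does not meet the standard.
  Not every element is met, so the applicant fails to carry Stage 5.
So the authority prevails.

stage 5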